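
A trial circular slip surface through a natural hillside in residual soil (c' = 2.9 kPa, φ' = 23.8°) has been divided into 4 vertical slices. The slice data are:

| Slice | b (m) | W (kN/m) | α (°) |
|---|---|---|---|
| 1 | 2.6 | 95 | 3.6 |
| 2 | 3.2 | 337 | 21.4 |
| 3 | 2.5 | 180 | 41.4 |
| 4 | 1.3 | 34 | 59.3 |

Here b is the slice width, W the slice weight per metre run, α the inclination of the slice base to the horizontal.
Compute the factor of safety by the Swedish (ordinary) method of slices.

Ordinary method of slices: FS = Σ[c'·Δl_i + (W_i cosα_i)·tanφ'] / Σ W_i sinα_i, with Δl_i = b_i / cosα_i.
Slice 1: Δl = 2.6/cos3.6° = 2.605 m; N'_1 = 95·cos3.6° = 94.8; c'Δl = 7.55; W sinα = 6.0
Slice 2: Δl = 3.2/cos21.4° = 3.437 m; N'_2 = 337·cos21.4° = 313.8; c'Δl = 9.97; W sinα = 123.0
Slice 3: Δl = 2.5/cos41.4° = 3.333 m; N'_3 = 180·cos41.4° = 135.0; c'Δl = 9.67; W sinα = 119.0
Slice 4: Δl = 1.3/cos59.3° = 2.546 m; N'_4 = 34·cos59.3° = 17.4; c'Δl = 7.38; W sinα = 29.2
Σc'Δl = 34.6 kN/m; ΣN' = 561.0 kN/m; ΣW sinα = 277.2 kN/m
Resisting = 34.6 + 561.0·tan23.8° = 34.6 + 247.4 = 282.0 kN/m
FS = 282.0 / 277.2 = 1.017

FS = 1.02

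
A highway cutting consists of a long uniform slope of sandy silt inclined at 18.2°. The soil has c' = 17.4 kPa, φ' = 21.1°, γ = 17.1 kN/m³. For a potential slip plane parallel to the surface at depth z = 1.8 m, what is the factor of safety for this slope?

FS = 3.08

For an infinite slope with a slip plane parallel to the surface (no pore pressure): FS = [c' + γz cos²β tanφ'] / [γz sinβ cosβ].
γz = 17.1·1.8 = 30.78 kN/m²
Numerator = 17.4 + 30.78·cos²18.2°·tan21.1° = 17.4 + 30.78·0.9024·0.3859 = 28.118 kPa
Denominator = 30.78·sin18.2°·cos18.2° = 30.78·0.3123·0.9500 = 9.133 kPa
FS = 28.118 / 9.133 = 3.079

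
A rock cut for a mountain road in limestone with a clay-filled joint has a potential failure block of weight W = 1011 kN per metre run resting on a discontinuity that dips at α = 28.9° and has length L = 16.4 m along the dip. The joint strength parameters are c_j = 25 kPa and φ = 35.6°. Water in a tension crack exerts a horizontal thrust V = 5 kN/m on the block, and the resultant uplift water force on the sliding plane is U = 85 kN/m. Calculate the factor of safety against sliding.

FS = 1.99

Resolving the block weight along and normal to the plane and applying the Mohr–Coulomb strength on the joint:
N' = W cosα − U − V sinα = 1011·cos28.9° − 85 − 5·sin28.9° = 797.7 kN/m
Driving force T = W sinα + V cosα = 1011·sin28.9° + 5·cos28.9° = 493.0 kN/m
Resisting force R = c_j·L + N'·tanφ = 25·16.4 + 797.7·tan35.6° = 410.0 + 571.1 = 981.1 kN/m
FS = R / T = 981.1 / 493.0 = 1.990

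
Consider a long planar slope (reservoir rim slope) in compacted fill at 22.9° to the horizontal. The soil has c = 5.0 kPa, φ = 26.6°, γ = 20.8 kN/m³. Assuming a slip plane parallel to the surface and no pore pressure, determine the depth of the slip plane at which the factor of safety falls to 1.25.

z = 10.39 m

Setting FS = 1.25 in FS = [c + γz cos²β tanφ] / [γz sinβ cosβ] and solving for z:
z = c / [γ cosβ (FS·sinβ − cosβ·tanφ)]
  = 5.0 / [20.8·cos22.9°·(1.25·sin22.9° − cos22.9°·tan26.6°)]
  = 5.0 / [20.8·0.9212·(1.25·0.3891 − 0.9212·0.5008)]
  = 5.0 / 0.4811 = 10.392 m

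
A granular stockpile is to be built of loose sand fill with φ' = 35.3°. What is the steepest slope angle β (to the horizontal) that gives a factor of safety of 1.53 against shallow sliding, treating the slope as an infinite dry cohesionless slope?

β = 24.8°

For an infinite dry cohesionless slope FS = tanφ'/tanβ, so tanβ = tanφ' / FS.
tanβ = tan35.3° / 1.53 = 0.7080 / 1.53 = 0.4628
β = arctan(0.4628) = 24.83°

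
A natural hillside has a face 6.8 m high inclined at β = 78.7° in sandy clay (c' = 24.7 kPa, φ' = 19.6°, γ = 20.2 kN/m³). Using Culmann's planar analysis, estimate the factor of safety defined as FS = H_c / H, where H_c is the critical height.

FS = 1.37

H_c = (4c'/γ) · sinβ cosφ' / [1 − cos(β − φ')]
    = (4·24.7/20.2) · sin78.7°·cos19.6° / [1 − cos59.1°]
    = 4.891 · 0.9238 / 0.4865 = 9.29 m
FS = H_c / H = 9.29 / 6.8 = 1.366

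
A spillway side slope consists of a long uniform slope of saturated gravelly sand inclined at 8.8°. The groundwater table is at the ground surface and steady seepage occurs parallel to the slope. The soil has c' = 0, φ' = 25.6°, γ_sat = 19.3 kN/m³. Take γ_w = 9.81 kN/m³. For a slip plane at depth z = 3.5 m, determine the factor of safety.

With seepage parallel to the slope and the water table at the surface, the effective normal stress on the slip plane uses the buoyant unit weight γ' = γ_sat − γ_w while the driving shear stress uses γ_sat:
FS = [c' + γ' z cos²β tanφ'] / [γ_sat z sinβ cosβ]
(For c' = 0 this reduces to FS = (γ'/γ_sat)·tanφ'/tanβ.)
γ' = 19.3 − 9.81 = 9.49 kN/m³
Numerator = 0.0 + 9.49·3.5·cos²8.8°·tan25.6° = 0.0 + 9.49·3.5·0.9766·0.4791 = 15.542 kPa
Denominator = 19.3·3.5·sin8.8°·cos8.8° = 19.3·3.5·0.1530·0.9882 = 10.213 kPa
FS = 15.542 / 10.213 = 1.522

FS = 1.52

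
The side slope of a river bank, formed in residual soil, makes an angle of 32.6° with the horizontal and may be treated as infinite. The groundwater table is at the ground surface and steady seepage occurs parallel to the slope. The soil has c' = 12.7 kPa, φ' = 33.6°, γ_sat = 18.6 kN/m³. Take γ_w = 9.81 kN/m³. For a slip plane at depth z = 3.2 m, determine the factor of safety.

With seepage parallel to the slope and the water table at the surface, the effective normal stress on the slip plane uses the buoyant unit weight γ' = γ_sat − γ_w while the driving shear stress uses γ_sat:
FS = [c' + γ' z cos²β tanφ'] / [γ_sat z sinβ cosβ]
γ' = 18.6 − 9.81 = 8.79 kN/m³
Numerator = 12.7 + 8.79·3.2·cos²32.6°·tan33.6° = 12.7 + 8.79·3.2·0.7097·0.6644 = 25.964 kPa
Denominator = 18.6·3.2·sin32.6°·cos32.6° = 18.6·3.2·0.5388·0.8425 = 27.015 kPa
FS = 25.964 / 27.015 = 0.961

FS = 0.96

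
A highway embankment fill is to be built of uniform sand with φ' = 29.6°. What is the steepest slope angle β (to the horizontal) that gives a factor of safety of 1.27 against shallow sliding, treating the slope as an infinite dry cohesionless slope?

β = 24.1°

For an infinite dry cohesionless slope FS = tanφ'/tanβ, so tanβ = tanφ' / FS.
tanβ = tan29.6° / 1.27 = 0.5681 / 1.27 = 0.4473
β = arctan(0.4473) = 24.10°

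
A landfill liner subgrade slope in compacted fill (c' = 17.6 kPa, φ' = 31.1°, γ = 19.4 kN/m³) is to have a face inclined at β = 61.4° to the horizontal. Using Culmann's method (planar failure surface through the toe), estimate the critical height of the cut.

Culmann's analysis gives the critical failure plane at α_cr = (β + φ')/2 = (61.4 + 31.1)/2 = 46.2°, and the critical height
H_c = (4c'/γ) · sinβ cosφ' / [1 − cos(β − φ')]
    = (4·17.6/19.4) · sin61.4°·cos31.1° / [1 − cos(30.3°)]
    = 3.629 · 0.8780·0.8563 / [1 − 0.8634]
    = 3.629 · 0.7518 / 0.1366
    = 19.97 m

H_c = 19.97 m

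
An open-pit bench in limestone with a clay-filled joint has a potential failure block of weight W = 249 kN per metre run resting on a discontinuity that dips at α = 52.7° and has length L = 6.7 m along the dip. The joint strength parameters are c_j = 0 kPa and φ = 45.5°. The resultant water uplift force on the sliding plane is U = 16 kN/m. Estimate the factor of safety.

Resolving the block weight along and normal to the plane and applying the Mohr–Coulomb strength on the joint:
N' = W cosα − U = 249·cos52.7° − 16 = 134.9 kN/m
Driving force T = W sinα = 249·sin52.7° = 198.1 kN/m
Resisting force R = c_j·L + N'·tanφ = 0·6.7 + 134.9·tan45.5° = 0.0 + 137.3 = 137.3 kN/m
FS = R / T = 137.3 / 198.1 = 0.693

FS = 0.69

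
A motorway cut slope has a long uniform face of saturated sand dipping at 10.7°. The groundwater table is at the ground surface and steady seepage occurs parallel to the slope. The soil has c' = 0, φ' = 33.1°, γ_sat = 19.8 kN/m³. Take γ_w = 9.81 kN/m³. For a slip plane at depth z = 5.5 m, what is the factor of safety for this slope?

FS = 1.74

With seepage parallel to the slope and the water table at the surface, the effective normal stress on the slip plane uses the buoyant unit weight γ' = γ_sat − γ_w while the driving shear stress uses γ_sat:
FS = [c' + γ' z cos²β tanφ'] / [γ_sat z sinβ cosβ]
(For c' = 0 this reduces to FS = (γ'/γ_sat)·tanφ'/tanβ.)
γ' = 19.8 − 9.81 = 9.99 kN/m³
Numerator = 0.0 + 9.99·5.5·cos²10.7°·tan33.1° = 0.0 + 9.99·5.5·0.9655·0.6519 = 34.583 kPa
Denominator = 19.8·5.5·sin10.7°·cos10.7° = 19.8·5.5·0.1857·0.9826 = 19.868 kPa
FS = 34.583 / 19.868 = 1.741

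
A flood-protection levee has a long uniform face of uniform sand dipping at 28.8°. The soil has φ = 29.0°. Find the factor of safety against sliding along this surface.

For a dry cohesionless infinite slope the factor of safety is FS = tanφ / tanβ.
FS = tan29.0° / tan28.8° = 0.5543 / 0.5498 = 1.008

FS = 1.01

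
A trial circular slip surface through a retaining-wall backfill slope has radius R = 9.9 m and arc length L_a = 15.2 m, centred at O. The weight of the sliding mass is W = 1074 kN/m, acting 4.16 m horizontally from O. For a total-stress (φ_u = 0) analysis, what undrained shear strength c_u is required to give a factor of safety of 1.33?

FS = c_u·L_a·R / (W·d), so c_u = FS·W·d / (L_a·R).
c_u = 1.33·1074·4.16 / (15.20·9.9) = 5942.2 / 150.48 = 39.49 kPa

c_u = 39.5 kPa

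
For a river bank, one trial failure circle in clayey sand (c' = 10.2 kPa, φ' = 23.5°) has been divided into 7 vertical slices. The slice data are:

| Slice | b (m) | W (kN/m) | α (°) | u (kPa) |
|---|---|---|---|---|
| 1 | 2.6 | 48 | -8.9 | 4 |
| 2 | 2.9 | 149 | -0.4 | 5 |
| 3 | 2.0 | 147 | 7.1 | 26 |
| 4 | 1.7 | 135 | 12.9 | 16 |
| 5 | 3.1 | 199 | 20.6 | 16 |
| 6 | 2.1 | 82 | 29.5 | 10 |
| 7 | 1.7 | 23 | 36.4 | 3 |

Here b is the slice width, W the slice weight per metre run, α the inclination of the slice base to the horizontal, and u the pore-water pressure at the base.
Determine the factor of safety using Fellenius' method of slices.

Ordinary method of slices: FS = Σ[c'·Δl_i + (W_i cosα_i − u_i·Δl_i)·tanφ'] / Σ W_i sinα_i, with Δl_i = b_i / cosα_i.
Slice 1: Δl = 2.6/cos(-8.9°) = 2.632 m; N'_1 = 48·cos(-8.9°) − 4·2.632 = 36.9; c'Δl = 26.84; W sinα = -7.4
Slice 2: Δl = 2.9/cos(-0.4°) = 2.900 m; N'_2 = 149·cos(-0.4°) − 5·2.900 = 134.5; c'Δl = 29.58; W sinα = -1.0
Slice 3: Δl = 2.0/cos7.1° = 2.015 m; N'_3 = 147·cos7.1° − 26·2.015 = 93.5; c'Δl = 20.56; W sinα = 18.2
Slice 4: Δl = 1.7/cos12.9° = 1.744 m; N'_4 = 135·cos12.9° − 16·1.744 = 103.7; c'Δl = 17.79; W sinα = 30.1
Slice 5: Δl = 3.1/cos20.6° = 3.312 m; N'_5 = 199·cos20.6° − 16·3.312 = 133.3; c'Δl = 33.78; W sinα = 70.0
Slice 6: Δl = 2.1/cos29.5° = 2.413 m; N'_6 = 82·cos29.5° − 10·2.413 = 47.2; c'Δl = 24.61; W sinα = 40.4
Slice 7: Δl = 1.7/cos36.4° = 2.112 m; N'_7 = 23·cos36.4° − 3·2.112 = 12.2; c'Δl = 21.54; W sinα = 13.6
Σc'Δl = 174.7 kN/m; ΣN' = 561.3 kN/m; ΣW sinα = 163.9 kN/m
Resisting = 174.7 + 561.3·tan23.5° = 174.7 + 244.0 = 418.7 kN/m
FS = 418.7 / 163.9 = 2.555

FS = 2.56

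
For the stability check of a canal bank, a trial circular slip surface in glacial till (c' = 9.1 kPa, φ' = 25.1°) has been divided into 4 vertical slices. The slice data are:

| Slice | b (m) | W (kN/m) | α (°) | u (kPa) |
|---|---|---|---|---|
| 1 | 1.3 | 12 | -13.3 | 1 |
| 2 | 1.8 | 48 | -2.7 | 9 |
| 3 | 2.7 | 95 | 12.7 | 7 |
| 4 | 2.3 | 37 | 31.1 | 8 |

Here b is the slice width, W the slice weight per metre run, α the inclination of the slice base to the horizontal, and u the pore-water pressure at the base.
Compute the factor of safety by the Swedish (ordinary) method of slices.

FS = 3.92

Ordinary method of slices: FS = Σ[c'·Δl_i + (W_i cosα_i − u_i·Δl_i)·tanφ'] / Σ W_i sinα_i, with Δl_i = b_i / cosα_i.
Slice 1: Δl = 1.3/cos(-13.3°) = 1.336 m; N'_1 = 12·cos(-13.3°) − 1·1.336 = 10.3; c'Δl = 12.16; W sinα = -2.8
Slice 2: Δl = 1.8/cos(-2.7°) = 1.802 m; N'_2 = 48·cos(-2.7°) − 9·1.802 = 31.7; c'Δl = 16.40; W sinα = -2.3
Slice 3: Δl = 2.7/cos12.7° = 2.768 m; N'_3 = 95·cos12.7° − 7·2.768 = 73.3; c'Δl = 25.19; W sinα = 20.9
Slice 4: Δl = 2.3/cos31.1° = 2.686 m; N'_4 = 37·cos31.1° − 8·2.686 = 10.2; c'Δl = 24.44; W sinα = 19.1
Σc'Δl = 78.2 kN/m; ΣN' = 125.6 kN/m; ΣW sinα = 35.0 kN/m
Resisting = 78.2 + 125.6·tan25.1° = 78.2 + 58.8 = 137.0 kN/m
FS = 137.0 / 35.0 = 3.917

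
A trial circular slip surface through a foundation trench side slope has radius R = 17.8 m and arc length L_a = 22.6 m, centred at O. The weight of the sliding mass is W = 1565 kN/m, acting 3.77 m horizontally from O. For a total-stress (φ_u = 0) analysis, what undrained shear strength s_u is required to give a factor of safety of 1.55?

s_u = 22.7 kPa

FS = s_u·L_a·R / (W·d), so s_u = FS·W·d / (L_a·R).
s_u = 1.55·1565·3.77 / (22.60·17.8) = 9145.1 / 402.28 = 22.73 kPa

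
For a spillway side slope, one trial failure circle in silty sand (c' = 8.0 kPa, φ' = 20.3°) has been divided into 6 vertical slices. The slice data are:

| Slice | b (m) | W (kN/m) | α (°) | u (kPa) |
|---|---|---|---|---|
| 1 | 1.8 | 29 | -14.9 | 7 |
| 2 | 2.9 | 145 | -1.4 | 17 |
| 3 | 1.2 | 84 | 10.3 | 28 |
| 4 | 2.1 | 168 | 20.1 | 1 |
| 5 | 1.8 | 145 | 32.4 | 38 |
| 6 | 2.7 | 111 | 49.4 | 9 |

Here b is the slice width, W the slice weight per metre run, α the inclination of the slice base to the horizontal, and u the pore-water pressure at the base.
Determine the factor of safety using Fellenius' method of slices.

FS = 1.16

Ordinary method of slices: FS = Σ[c'·Δl_i + (W_i cosα_i − u_i·Δl_i)·tanφ'] / Σ W_i sinα_i, with Δl_i = b_i / cosα_i.
Slice 1: Δl = 1.8/cos(-14.9°) = 1.863 m; N'_1 = 29·cos(-14.9°) − 7·1.863 = 15.0; c'Δl = 14.90; W sinα = -7.5
Slice 2: Δl = 2.9/cos(-1.4°) = 2.901 m; N'_2 = 145·cos(-1.4°) − 17·2.901 = 95.6; c'Δl = 23.21; W sinα = -3.5
Slice 3: Δl = 1.2/cos10.3° = 1.220 m; N'_3 = 84·cos10.3° − 28·1.220 = 48.5; c'Δl = 9.76; W sinα = 15.0
Slice 4: Δl = 2.1/cos20.1° = 2.236 m; N'_4 = 168·cos20.1° − 1·2.236 = 155.5; c'Δl = 17.89; W sinα = 57.7
Slice 5: Δl = 1.8/cos32.4° = 2.132 m; N'_5 = 145·cos32.4° − 38·2.132 = 41.4; c'Δl = 17.05; W sinα = 77.7
Slice 6: Δl = 2.7/cos49.4° = 4.149 m; N'_6 = 111·cos49.4° − 9·4.149 = 34.9; c'Δl = 33.19; W sinα = 84.3
Σc'Δl = 116.0 kN/m; ΣN' = 391.0 kN/m; ΣW sinα = 223.7 kN/m
Resisting = 116.0 + 391.0·tan20.3° = 116.0 + 144.6 = 260.6 kN/m
FS = 260.6 / 223.7 = 1.165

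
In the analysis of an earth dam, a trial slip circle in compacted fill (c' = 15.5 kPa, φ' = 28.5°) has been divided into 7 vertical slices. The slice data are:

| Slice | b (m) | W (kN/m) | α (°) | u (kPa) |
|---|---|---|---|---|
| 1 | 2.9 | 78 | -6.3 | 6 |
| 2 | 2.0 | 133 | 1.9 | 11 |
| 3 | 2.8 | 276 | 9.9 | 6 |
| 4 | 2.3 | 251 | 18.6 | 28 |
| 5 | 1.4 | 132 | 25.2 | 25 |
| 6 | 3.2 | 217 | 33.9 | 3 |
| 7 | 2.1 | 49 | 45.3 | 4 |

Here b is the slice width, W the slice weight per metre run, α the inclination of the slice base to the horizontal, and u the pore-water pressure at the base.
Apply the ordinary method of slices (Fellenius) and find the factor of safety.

FS = 2.26

Ordinary method of slices: FS = Σ[c'·Δl_i + (W_i cosα_i − u_i·Δl_i)·tanφ'] / Σ W_i sinα_i, with Δl_i = b_i / cosα_i.
Slice 1: Δl = 2.9/cos(-6.3°) = 2.918 m; N'_1 = 78·cos(-6.3°) − 6·2.918 = 60.0; c'Δl = 45.22; W sinα = -8.6
Slice 2: Δl = 2.0/cos1.9° = 2.001 m; N'_2 = 133·cos1.9° − 11·2.001 = 110.9; c'Δl = 31.02; W sinα = 4.4
Slice 3: Δl = 2.8/cos9.9° = 2.842 m; N'_3 = 276·cos9.9° − 6·2.842 = 254.8; c'Δl = 44.06; W sinα = 47.5
Slice 4: Δl = 2.3/cos18.6° = 2.427 m; N'_4 = 251·cos18.6° − 28·2.427 = 169.9; c'Δl = 37.61; W sinα = 80.1
Slice 5: Δl = 1.4/cos25.2° = 1.547 m; N'_5 = 132·cos25.2° − 25·1.547 = 80.8; c'Δl = 23.98; W sinα = 56.2
Slice 6: Δl = 3.2/cos33.9° = 3.855 m; N'_6 = 217·cos33.9° − 3·3.855 = 168.5; c'Δl = 59.76; W sinα = 121.0
Slice 7: Δl = 2.1/cos45.3° = 2.986 m; N'_7 = 49·cos45.3° − 4·2.986 = 22.5; c'Δl = 46.28; W sinα = 34.8
Σc'Δl = 287.9 kN/m; ΣN' = 867.5 kN/m; ΣW sinα = 335.4 kN/m
Resisting = 287.9 + 867.5·tan28.5° = 287.9 + 471.0 = 759.0 kN/m
FS = 759.0 / 335.4 = 2.263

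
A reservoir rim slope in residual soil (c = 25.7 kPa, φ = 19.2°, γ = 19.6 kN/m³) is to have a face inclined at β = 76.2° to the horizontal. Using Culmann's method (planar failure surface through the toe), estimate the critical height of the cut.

Culmann's analysis gives the critical failure plane at α_cr = (β + φ)/2 = (76.2 + 19.2)/2 = 47.7°, and the critical height
H_c = (4c/γ) · sinβ cosφ / [1 − cos(β − φ)]
    = (4·25.7/19.6) · sin76.2°·cos19.2° / [1 − cos(57.0°)]
    = 5.245 · 0.9711·0.9444 / [1 − 0.5446]
    = 5.245 · 0.9171 / 0.4554
    = 10.56 m

H_c = 10.56 m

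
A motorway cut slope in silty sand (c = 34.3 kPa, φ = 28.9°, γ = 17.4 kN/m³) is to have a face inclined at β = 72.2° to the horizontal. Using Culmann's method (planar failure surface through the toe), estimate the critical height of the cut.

H_c = 24.14 m

Culmann's analysis gives the critical failure plane at α_cr = (β + φ)/2 = (72.2 + 28.9)/2 = 50.5°, and the critical height
H_c = (4c/γ) · sinβ cosφ / [1 − cos(β − φ)]
    = (4·34.3/17.4) · sin72.2°·cos28.9° / [1 − cos(43.3°)]
    = 7.885 · 0.9521·0.8755 / [1 − 0.7278]
    = 7.885 · 0.8336 / 0.2722
    = 24.14 m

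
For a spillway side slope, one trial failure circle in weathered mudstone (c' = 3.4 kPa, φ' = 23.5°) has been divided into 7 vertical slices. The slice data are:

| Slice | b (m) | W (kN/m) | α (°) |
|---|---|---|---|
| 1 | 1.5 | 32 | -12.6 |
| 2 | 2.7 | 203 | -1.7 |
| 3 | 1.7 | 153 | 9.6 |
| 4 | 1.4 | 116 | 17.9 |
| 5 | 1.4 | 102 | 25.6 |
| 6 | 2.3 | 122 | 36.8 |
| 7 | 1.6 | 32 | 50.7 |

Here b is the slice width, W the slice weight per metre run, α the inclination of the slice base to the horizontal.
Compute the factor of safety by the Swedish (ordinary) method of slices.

Ordinary method of slices: FS = Σ[c'·Δl_i + (W_i cosα_i)·tanφ'] / Σ W_i sinα_i, with Δl_i = b_i / cosα_i.
Slice 1: Δl = 1.5/cos(-12.6°) = 1.537 m; N'_1 = 32·cos(-12.6°) = 31.2; c'Δl = 5.23; W sinα = -7.0
Slice 2: Δl = 2.7/cos(-1.7°) = 2.701 m; N'_2 = 203·cos(-1.7°) = 202.9; c'Δl = 9.18; W sinα = -6.0
Slice 3: Δl = 1.7/cos9.6° = 1.724 m; N'_3 = 153·cos9.6° = 150.9; c'Δl = 5.86; W sinα = 25.5
Slice 4: Δl = 1.4/cos17.9° = 1.471 m; N'_4 = 116·cos17.9° = 110.4; c'Δl = 5.00; W sinα = 35.7
Slice 5: Δl = 1.4/cos25.6° = 1.552 m; N'_5 = 102·cos25.6° = 92.0; c'Δl = 5.28; W sinα = 44.1
Slice 6: Δl = 2.3/cos36.8° = 2.872 m; N'_6 = 122·cos36.8° = 97.7; c'Δl = 9.77; W sinα = 73.1
Slice 7: Δl = 1.6/cos50.7° = 2.526 m; N'_7 = 32·cos50.7° = 20.3; c'Δl = 8.59; W sinα = 24.8
Σc'Δl = 48.9 kN/m; ΣN' = 705.3 kN/m; ΣW sinα = 190.1 kN/m
Resisting = 48.9 + 705.3·tan23.5° = 48.9 + 306.7 = 355.6 kN/m
FS = 355.6 / 190.1 = 1.871

FS = 1.87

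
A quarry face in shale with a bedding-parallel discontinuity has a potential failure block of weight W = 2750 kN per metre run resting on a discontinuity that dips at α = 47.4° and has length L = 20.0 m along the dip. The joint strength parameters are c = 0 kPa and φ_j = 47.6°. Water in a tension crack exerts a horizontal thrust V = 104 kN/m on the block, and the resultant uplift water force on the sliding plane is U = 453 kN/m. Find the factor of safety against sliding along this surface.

FS = 0.70

Resolving the block weight along and normal to the plane and applying the Mohr–Coulomb strength on the joint:
N' = W cosα − U − V sinα = 2750·cos47.4° − 453 − 104·sin47.4° = 1331.9 kN/m
Driving force T = W sinα + V cosα = 2750·sin47.4° + 104·cos47.4° = 2094.7 kN/m
Resisting force R = c·L + N'·tanφ_j = 0·20.0 + 1331.9·tan47.6° = 0.0 + 1458.6 = 1458.6 kN/m
FS = R / T = 1458.6 / 2094.7 = 0.696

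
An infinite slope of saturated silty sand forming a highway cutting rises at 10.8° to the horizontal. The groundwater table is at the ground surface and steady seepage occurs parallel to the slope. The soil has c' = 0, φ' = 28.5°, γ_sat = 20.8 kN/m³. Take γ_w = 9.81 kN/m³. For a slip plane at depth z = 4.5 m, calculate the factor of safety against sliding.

With seepage parallel to the slope and the water table at the surface, the effective normal stress on the slip plane uses the buoyant unit weight γ' = γ_sat − γ_w while the driving shear stress uses γ_sat:
FS = [c' + γ' z cos²β tanφ'] / [γ_sat z sinβ cosβ]
(For c' = 0 this reduces to FS = (γ'/γ_sat)·tanφ'/tanβ.)
γ' = 20.8 − 9.81 = 10.99 kN/m³
Numerator = 0.0 + 10.99·4.5·cos²10.8°·tan28.5° = 0.0 + 10.99·4.5·0.9649·0.5430 = 25.909 kPa
Denominator = 20.8·4.5·sin10.8°·cos10.8° = 20.8·4.5·0.1874·0.9823 = 17.228 kPa
FS = 25.909 / 17.228 = 1.504

FS = 1.50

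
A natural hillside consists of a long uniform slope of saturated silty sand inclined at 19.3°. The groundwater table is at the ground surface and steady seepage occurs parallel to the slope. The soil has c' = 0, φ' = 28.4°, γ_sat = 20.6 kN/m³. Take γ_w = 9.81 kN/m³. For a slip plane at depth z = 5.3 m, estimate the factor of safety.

With seepage parallel to the slope and the water table at the surface, the effective normal stress on the slip plane uses the buoyant unit weight γ' = γ_sat − γ_w while the driving shear stress uses γ_sat:
FS = [c' + γ' z cos²β tanφ'] / [γ_sat z sinβ cosβ]
(For c' = 0 this reduces to FS = (γ'/γ_sat)·tanφ'/tanβ.)
γ' = 20.6 − 9.81 = 10.79 kN/m³
Numerator = 0.0 + 10.79·5.3·cos²19.3°·tan28.4° = 0.0 + 10.79·5.3·0.8908·0.5407 = 27.543 kPa
Denominator = 20.6·5.3·sin19.3°·cos19.3° = 20.6·5.3·0.3305·0.9438 = 34.058 kPa
FS = 27.543 / 34.058 = 0.809

FS = 0.81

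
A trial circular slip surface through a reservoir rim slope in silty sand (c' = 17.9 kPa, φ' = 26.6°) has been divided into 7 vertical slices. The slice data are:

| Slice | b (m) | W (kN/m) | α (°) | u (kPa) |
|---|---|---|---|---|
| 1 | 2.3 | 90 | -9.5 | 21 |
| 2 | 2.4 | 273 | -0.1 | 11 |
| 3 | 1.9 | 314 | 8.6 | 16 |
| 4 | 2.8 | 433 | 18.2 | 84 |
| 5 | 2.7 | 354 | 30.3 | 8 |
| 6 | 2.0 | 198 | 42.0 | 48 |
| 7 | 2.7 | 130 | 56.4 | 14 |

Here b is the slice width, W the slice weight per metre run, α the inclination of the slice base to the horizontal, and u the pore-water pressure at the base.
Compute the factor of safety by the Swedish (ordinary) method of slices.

Ordinary method of slices: FS = Σ[c'·Δl_i + (W_i cosα_i − u_i·Δl_i)·tanφ'] / Σ W_i sinα_i, with Δl_i = b_i / cosα_i.
Slice 1: Δl = 2.3/cos(-9.5°) = 2.332 m; N'_1 = 90·cos(-9.5°) − 21·2.332 = 39.8; c'Δl = 41.74; W sinα = -14.9
Slice 2: Δl = 2.4/cos(-0.1°) = 2.400 m; N'_2 = 273·cos(-0.1°) − 11·2.400 = 246.6; c'Δl = 42.96; W sinα = -0.5
Slice 3: Δl = 1.9/cos8.6° = 1.922 m; N'_3 = 314·cos8.6° − 16·1.922 = 279.7; c'Δl = 34.40; W sinα = 47.0
Slice 4: Δl = 2.8/cos18.2° = 2.947 m; N'_4 = 433·cos18.2° − 84·2.947 = 163.8; c'Δl = 52.76; W sinα = 135.2
Slice 5: Δl = 2.7/cos30.3° = 3.127 m; N'_5 = 354·cos30.3° − 8·3.127 = 280.6; c'Δl = 55.98; W sinα = 178.6
Slice 6: Δl = 2.0/cos42.0° = 2.691 m; N'_6 = 198·cos42.0° − 48·2.691 = 18.0; c'Δl = 48.17; W sinα = 132.5
Slice 7: Δl = 2.7/cos56.4° = 4.879 m; N'_7 = 130·cos56.4° − 14·4.879 = 3.6; c'Δl = 87.33; W sinα = 108.3
Σc'Δl = 363.3 kN/m; ΣN' = 1032.1 kN/m; ΣW sinα = 586.2 kN/m
Resisting = 363.3 + 1032.1·tan26.6° = 363.3 + 516.8 = 880.2 kN/m
FS = 880.2 / 586.2 = 1.501

FS = 1.50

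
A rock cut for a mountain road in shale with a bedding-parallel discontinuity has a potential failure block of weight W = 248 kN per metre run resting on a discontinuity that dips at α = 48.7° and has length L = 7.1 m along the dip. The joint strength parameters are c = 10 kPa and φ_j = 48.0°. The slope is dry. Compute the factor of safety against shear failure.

FS = 1.36

Resolving the block weight along and normal to the plane and applying the Mohr–Coulomb strength on the joint:
N' = W cosα = 248·cos48.7° = 163.7 kN/m
Driving force T = W sinα = 248·sin48.7° = 186.3 kN/m
Resisting force R = c·L + N'·tanφ_j = 10·7.1 + 163.7·tan48.0° = 71.0 + 181.8 = 252.8 kN/m
FS = R / T = 252.8 / 186.3 = 1.357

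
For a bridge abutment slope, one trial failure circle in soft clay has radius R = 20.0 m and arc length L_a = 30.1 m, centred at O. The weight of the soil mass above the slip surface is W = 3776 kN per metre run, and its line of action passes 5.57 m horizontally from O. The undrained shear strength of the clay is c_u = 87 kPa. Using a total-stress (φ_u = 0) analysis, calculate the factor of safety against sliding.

Taking moments about the centre O, the resisting moment is provided by the undrained shear strength acting along the arc:
M_R = c_u·L_a·R = 87·30.10·20.0 = 52374.0 kN·m/m
M_D = W·d = 3776·5.57 = 21032.3 kN·m/m
FS = M_R / M_D = 52374.0 / 21032.3 = 2.490

FS = 2.49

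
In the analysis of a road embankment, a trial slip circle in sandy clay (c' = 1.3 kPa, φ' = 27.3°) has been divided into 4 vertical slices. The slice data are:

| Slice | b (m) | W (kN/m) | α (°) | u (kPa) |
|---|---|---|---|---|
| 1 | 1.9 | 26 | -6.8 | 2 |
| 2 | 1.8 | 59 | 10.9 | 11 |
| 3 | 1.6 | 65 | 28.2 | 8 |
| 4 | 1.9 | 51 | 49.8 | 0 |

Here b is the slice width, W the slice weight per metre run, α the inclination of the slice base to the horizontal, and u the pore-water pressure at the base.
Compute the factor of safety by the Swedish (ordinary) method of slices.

FS = 1.04

Ordinary method of slices: FS = Σ[c'·Δl_i + (W_i cosα_i − u_i·Δl_i)·tanφ'] / Σ W_i sinα_i, with Δl_i = b_i / cosα_i.
Slice 1: Δl = 1.9/cos(-6.8°) = 1.913 m; N'_1 = 26·cos(-6.8°) − 2·1.913 = 22.0; c'Δl = 2.49; W sinα = -3.1
Slice 2: Δl = 1.8/cos10.9° = 1.833 m; N'_2 = 59·cos10.9° − 11·1.833 = 37.8; c'Δl = 2.38; W sinα = 11.2
Slice 3: Δl = 1.6/cos28.2° = 1.815 m; N'_3 = 65·cos28.2° − 8·1.815 = 42.8; c'Δl = 2.36; W sinα = 30.7
Slice 4: Δl = 1.9/cos49.8° = 2.944 m; N'_4 = 51·cos49.8° − 0·2.944 = 32.9; c'Δl = 3.83; W sinα = 39.0
Σc'Δl = 11.1 kN/m; ΣN' = 135.4 kN/m; ΣW sinα = 77.7 kN/m
Resisting = 11.1 + 135.4·tan27.3° = 11.1 + 69.9 = 81.0 kN/m
FS = 81.0 / 77.7 = 1.041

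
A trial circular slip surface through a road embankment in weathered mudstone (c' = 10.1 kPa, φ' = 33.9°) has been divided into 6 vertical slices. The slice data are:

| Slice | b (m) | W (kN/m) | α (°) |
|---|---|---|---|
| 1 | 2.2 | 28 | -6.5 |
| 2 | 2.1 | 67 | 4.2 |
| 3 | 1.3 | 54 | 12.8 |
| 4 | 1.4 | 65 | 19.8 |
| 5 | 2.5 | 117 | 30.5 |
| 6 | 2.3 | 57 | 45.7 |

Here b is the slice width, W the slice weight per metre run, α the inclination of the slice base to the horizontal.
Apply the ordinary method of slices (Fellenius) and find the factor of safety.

FS = 2.72

Ordinary method of slices: FS = Σ[c'·Δl_i + (W_i cosα_i)·tanφ'] / Σ W_i sinα_i, with Δl_i = b_i / cosα_i.
Slice 1: Δl = 2.2/cos(-6.5°) = 2.214 m; N'_1 = 28·cos(-6.5°) = 27.8; c'Δl = 22.36; W sinα = -3.2
Slice 2: Δl = 2.1/cos4.2° = 2.106 m; N'_2 = 67·cos4.2° = 66.8; c'Δl = 21.27; W sinα = 4.9
Slice 3: Δl = 1.3/cos12.8° = 1.333 m; N'_3 = 54·cos12.8° = 52.7; c'Δl = 13.46; W sinα = 12.0
Slice 4: Δl = 1.4/cos19.8° = 1.488 m; N'_4 = 65·cos19.8° = 61.2; c'Δl = 15.03; W sinα = 22.0
Slice 5: Δl = 2.5/cos30.5° = 2.901 m; N'_5 = 117·cos30.5° = 100.8; c'Δl = 29.30; W sinα = 59.4
Slice 6: Δl = 2.3/cos45.7° = 3.293 m; N'_6 = 57·cos45.7° = 39.8; c'Δl = 33.26; W sinα = 40.8
Σc'Δl = 134.7 kN/m; ΣN' = 349.1 kN/m; ΣW sinα = 135.9 kN/m
Resisting = 134.7 + 349.1·tan33.9° = 134.7 + 234.6 = 369.3 kN/m
FS = 369.3 / 135.9 = 2.717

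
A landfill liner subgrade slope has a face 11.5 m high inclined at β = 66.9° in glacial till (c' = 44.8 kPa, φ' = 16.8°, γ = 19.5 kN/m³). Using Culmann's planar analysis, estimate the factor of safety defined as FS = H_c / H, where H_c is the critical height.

H_c = (4c'/γ) · sinβ cosφ' / [1 − cos(β − φ')]
    = (4·44.8/19.5) · sin66.9°·cos16.8° / [1 − cos50.1°]
    = 9.190 · 0.8806 / 0.3586 = 22.57 m
FS = H_c / H = 22.57 / 11.5 = 1.963

FS = 1.96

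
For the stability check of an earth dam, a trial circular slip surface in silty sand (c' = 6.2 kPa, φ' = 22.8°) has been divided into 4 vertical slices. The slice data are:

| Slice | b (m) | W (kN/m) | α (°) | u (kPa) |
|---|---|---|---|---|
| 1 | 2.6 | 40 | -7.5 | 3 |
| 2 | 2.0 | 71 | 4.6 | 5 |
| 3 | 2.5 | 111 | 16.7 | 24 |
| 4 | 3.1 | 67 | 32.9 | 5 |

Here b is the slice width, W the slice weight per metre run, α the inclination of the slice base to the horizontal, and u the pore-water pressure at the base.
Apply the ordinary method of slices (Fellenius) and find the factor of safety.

FS = 2.05

Ordinary method of slices: FS = Σ[c'·Δl_i + (W_i cosα_i − u_i·Δl_i)·tanφ'] / Σ W_i sinα_i, with Δl_i = b_i / cosα_i.
Slice 1: Δl = 2.6/cos(-7.5°) = 2.622 m; N'_1 = 40·cos(-7.5°) − 3·2.622 = 31.8; c'Δl = 16.26; W sinα = -5.2
Slice 2: Δl = 2.0/cos4.6° = 2.006 m; N'_2 = 71·cos4.6° − 5·2.006 = 60.7; c'Δl = 12.44; W sinα = 5.7
Slice 3: Δl = 2.5/cos16.7° = 2.610 m; N'_3 = 111·cos16.7° − 24·2.610 = 43.7; c'Δl = 16.18; W sinα = 31.9
Slice 4: Δl = 3.1/cos32.9° = 3.692 m; N'_4 = 67·cos32.9° − 5·3.692 = 37.8; c'Δl = 22.89; W sinα = 36.4
Σc'Δl = 67.8 kN/m; ΣN' = 174.0 kN/m; ΣW sinα = 68.8 kN/m
Resisting = 67.8 + 174.0·tan22.8° = 67.8 + 73.1 = 140.9 kN/m
FS = 140.9 / 68.8 = 2.049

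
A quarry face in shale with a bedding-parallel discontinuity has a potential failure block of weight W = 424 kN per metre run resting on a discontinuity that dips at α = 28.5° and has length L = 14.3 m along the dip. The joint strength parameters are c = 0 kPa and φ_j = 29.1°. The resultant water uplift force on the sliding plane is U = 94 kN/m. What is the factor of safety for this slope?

FS = 0.77

Resolving the block weight along and normal to the plane and applying the Mohr–Coulomb strength on the joint:
N' = W cosα − U = 424·cos28.5° − 94 = 278.6 kN/m
Driving force T = W sinα = 424·sin28.5° = 202.3 kN/m
Resisting force R = c·L + N'·tanφ_j = 0·14.3 + 278.6·tan29.1° = 0.0 + 155.1 = 155.1 kN/m
FS = R / T = 155.1 / 202.3 = 0.767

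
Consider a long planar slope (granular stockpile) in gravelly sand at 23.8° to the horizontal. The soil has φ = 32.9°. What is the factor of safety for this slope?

FS = 1.47

For a dry cohesionless infinite slope the factor of safety is FS = tanφ / tanβ.
FS = tan32.9° / tan23.8° = 0.6469 / 0.4411 = 1.467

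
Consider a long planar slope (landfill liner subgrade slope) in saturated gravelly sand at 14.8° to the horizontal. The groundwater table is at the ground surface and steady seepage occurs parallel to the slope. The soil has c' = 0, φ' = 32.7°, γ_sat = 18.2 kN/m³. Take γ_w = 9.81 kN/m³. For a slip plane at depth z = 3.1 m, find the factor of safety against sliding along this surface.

FS = 1.12

With seepage parallel to the slope and the water table at the surface, the effective normal stress on the slip plane uses the buoyant unit weight γ' = γ_sat − γ_w while the driving shear stress uses γ_sat:
FS = [c' + γ' z cos²β tanφ'] / [γ_sat z sinβ cosβ]
(For c' = 0 this reduces to FS = (γ'/γ_sat)·tanφ'/tanβ.)
γ' = 18.2 − 9.81 = 8.39 kN/m³
Numerator = 0.0 + 8.39·3.1·cos²14.8°·tan32.7° = 0.0 + 8.39·3.1·0.9347·0.6420 = 15.608 kPa
Denominator = 18.2·3.1·sin14.8°·cos14.8° = 18.2·3.1·0.2554·0.9668 = 13.934 kPa
FS = 15.608 / 13.934 = 1.120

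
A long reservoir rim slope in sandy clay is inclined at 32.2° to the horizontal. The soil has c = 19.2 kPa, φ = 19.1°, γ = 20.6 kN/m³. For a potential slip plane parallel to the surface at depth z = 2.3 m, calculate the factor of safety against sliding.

FS = 1.45

For an infinite slope with a slip plane parallel to the surface (no pore pressure): FS = [c + γz cos²β tanφ] / [γz sinβ cosβ].
γz = 20.6·2.3 = 47.38 kN/m²
Numerator = 19.2 + 47.38·cos²32.2°·tan19.1° = 19.2 + 47.38·0.7160·0.3463 = 30.948 kPa
Denominator = 47.38·sin32.2°·cos32.2° = 47.38·0.5329·0.8462 = 21.364 kPa
FS = 30.948 / 21.364 = 1.449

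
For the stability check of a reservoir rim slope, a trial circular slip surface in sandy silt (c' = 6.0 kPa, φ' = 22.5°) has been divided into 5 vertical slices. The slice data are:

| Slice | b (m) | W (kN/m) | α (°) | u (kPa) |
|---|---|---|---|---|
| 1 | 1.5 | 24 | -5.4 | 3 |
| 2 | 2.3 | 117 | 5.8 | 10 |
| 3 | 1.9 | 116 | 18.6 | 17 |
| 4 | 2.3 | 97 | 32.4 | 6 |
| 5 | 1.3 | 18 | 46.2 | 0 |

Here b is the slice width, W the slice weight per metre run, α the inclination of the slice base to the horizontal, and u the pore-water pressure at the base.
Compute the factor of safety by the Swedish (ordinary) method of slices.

Ordinary method of slices: FS = Σ[c'·Δl_i + (W_i cosα_i − u_i·Δl_i)·tanφ'] / Σ W_i sinα_i, with Δl_i = b_i / cosα_i.
Slice 1: Δl = 1.5/cos(-5.4°) = 1.507 m; N'_1 = 24·cos(-5.4°) − 3·1.507 = 19.4; c'Δl = 9.04; W sinα = -2.3
Slice 2: Δl = 2.3/cos5.8° = 2.312 m; N'_2 = 117·cos5.8° − 10·2.312 = 93.3; c'Δl = 13.87; W sinα = 11.8
Slice 3: Δl = 1.9/cos18.6° = 2.005 m; N'_3 = 116·cos18.6° − 17·2.005 = 75.9; c'Δl = 12.03; W sinα = 37.0
Slice 4: Δl = 2.3/cos32.4° = 2.724 m; N'_4 = 97·cos32.4° − 6·2.724 = 65.6; c'Δl = 16.34; W sinα = 52.0
Slice 5: Δl = 1.3/cos46.2° = 1.878 m; N'_5 = 18·cos46.2° − 0·1.878 = 12.5; c'Δl = 11.27; W sinα = 13.0
Σc'Δl = 62.6 kN/m; ΣN' = 266.5 kN/m; ΣW sinα = 111.5 kN/m
Resisting = 62.6 + 266.5·tan22.5° = 62.6 + 110.4 = 173.0 kN/m
FS = 173.0 / 111.5 = 1.551

FS = 1.55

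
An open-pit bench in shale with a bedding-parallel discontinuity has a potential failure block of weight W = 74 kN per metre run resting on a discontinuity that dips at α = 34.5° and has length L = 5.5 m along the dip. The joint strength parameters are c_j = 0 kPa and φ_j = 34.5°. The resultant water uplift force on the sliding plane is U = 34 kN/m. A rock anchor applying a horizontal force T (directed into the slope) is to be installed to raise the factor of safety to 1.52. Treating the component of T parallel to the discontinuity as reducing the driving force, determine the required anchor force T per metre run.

Resolving forces along and normal to the sliding plane, with the horizontal anchor force T adding T·sinα to the effective normal force and T·cosα acting up the plane against the driving force:
FS = [c_jL + (W cosα − U + T sinα) tanφ_j] / [W sinα − T cosα]
Without the anchor: N' = 27.0 kN/m, driving T_d = 41.9 kN/m, resisting R = 0·5.5 + 27.0·tan34.5° = 18.5 kN/m, FS = 0.44.
Setting FS = 1.52 and solving for T:
1.52·(41.9 − T cos34.5°) = 18.5 + T sin34.5°·tan34.5°
T·(sin34.5°·tan34.5° + 1.52·cos34.5°) = 1.52·41.9 − 18.5
T·(0.5664·0.6873 + 1.52·0.8241) = 63.7 − 18.5 = 45.2
T·1.6420 = 45.2
T = 27.5 kN/m

T = 28 kN/m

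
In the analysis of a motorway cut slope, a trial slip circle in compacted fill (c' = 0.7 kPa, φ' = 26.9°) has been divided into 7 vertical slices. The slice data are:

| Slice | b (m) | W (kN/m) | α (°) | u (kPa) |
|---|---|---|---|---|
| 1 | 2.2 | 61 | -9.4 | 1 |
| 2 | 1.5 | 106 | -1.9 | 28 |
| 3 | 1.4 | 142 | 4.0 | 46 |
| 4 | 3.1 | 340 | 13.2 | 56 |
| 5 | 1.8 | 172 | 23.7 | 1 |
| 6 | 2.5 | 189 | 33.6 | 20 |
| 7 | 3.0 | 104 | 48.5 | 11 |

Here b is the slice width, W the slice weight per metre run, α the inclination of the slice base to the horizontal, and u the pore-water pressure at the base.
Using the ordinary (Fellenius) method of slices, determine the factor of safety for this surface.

Ordinary method of slices: FS = Σ[c'·Δl_i + (W_i cosα_i − u_i·Δl_i)·tanφ'] / Σ W_i sinα_i, with Δl_i = b_i / cosα_i.
Slice 1: Δl = 2.2/cos(-9.4°) = 2.230 m; N'_1 = 61·cos(-9.4°) − 1·2.230 = 58.0; c'Δl = 1.56; W sinα = -10.0
Slice 2: Δl = 1.5/cos(-1.9°) = 1.501 m; N'_2 = 106·cos(-1.9°) − 28·1.501 = 63.9; c'Δl = 1.05; W sinα = -3.5
Slice 3: Δl = 1.4/cos4.0° = 1.403 m; N'_3 = 142·cos4.0° − 46·1.403 = 77.1; c'Δl = 0.98; W sinα = 9.9
Slice 4: Δl = 3.1/cos13.2° = 3.184 m; N'_4 = 340·cos13.2° − 56·3.184 = 152.7; c'Δl = 2.23; W sinα = 77.6
Slice 5: Δl = 1.8/cos23.7° = 1.966 m; N'_5 = 172·cos23.7° − 1·1.966 = 155.5; c'Δl = 1.38; W sinα = 69.1
Slice 6: Δl = 2.5/cos33.6° = 3.001 m; N'_6 = 189·cos33.6° − 20·3.001 = 97.4; c'Δl = 2.10; W sinα = 104.6
Slice 7: Δl = 3.0/cos48.5° = 4.527 m; N'_7 = 104·cos48.5° − 11·4.527 = 19.1; c'Δl = 3.17; W sinα = 77.9
Σc'Δl = 12.5 kN/m; ΣN' = 623.7 kN/m; ΣW sinα = 325.7 kN/m
Resisting = 12.5 + 623.7·tan26.9° = 12.5 + 316.4 = 328.9 kN/m
FS = 328.9 / 325.7 = 1.010

FS = 1.01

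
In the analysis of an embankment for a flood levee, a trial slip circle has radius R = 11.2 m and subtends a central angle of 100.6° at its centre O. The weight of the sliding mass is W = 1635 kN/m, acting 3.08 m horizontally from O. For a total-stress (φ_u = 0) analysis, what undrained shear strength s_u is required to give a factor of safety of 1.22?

s_u = 27.9 kPa

FS = s_u·L_a·R / (W·d), so s_u = FS·W·d / (L_a·R).
Arc length L_a = R·θ = 11.2·(100.6°·π/180) = 11.2·1.7558 = 19.66 m
s_u = 1.22·1635·3.08 / (19.66·11.2) = 6143.7 / 220.25 = 27.89 kPa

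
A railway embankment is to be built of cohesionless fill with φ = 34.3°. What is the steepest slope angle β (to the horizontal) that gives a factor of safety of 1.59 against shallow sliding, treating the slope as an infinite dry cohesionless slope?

For an infinite dry cohesionless slope FS = tanφ/tanβ, so tanβ = tanφ / FS.
tanβ = tan34.3° / 1.59 = 0.6822 / 1.59 = 0.4290
β = arctan(0.4290) = 23.22°

β = 23.2°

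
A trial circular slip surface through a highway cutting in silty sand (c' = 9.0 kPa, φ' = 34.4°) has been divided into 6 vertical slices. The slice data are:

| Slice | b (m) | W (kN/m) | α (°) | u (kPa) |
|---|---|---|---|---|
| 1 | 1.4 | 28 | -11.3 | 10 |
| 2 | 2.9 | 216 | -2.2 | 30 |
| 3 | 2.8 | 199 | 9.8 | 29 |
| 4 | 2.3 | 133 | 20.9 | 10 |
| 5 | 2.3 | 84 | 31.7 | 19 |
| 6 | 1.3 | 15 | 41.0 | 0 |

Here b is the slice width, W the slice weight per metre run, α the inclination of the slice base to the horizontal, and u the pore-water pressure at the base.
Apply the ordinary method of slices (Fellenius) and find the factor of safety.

FS = 3.22

Ordinary method of slices: FS = Σ[c'·Δl_i + (W_i cosα_i − u_i·Δl_i)·tanφ'] / Σ W_i sinα_i, with Δl_i = b_i / cosα_i.
Slice 1: Δl = 1.4/cos(-11.3°) = 1.428 m; N'_1 = 28·cos(-11.3°) − 10·1.428 = 13.2; c'Δl = 12.85; W sinα = -5.5
Slice 2: Δl = 2.9/cos(-2.2°) = 2.902 m; N'_2 = 216·cos(-2.2°) − 30·2.902 = 128.8; c'Δl = 26.12; W sinα = -8.3
Slice 3: Δl = 2.8/cos9.8° = 2.841 m; N'_3 = 199·cos9.8° − 29·2.841 = 113.7; c'Δl = 25.57; W sinα = 33.9
Slice 4: Δl = 2.3/cos20.9° = 2.462 m; N'_4 = 133·cos20.9° − 10·2.462 = 99.6; c'Δl = 22.16; W sinα = 47.4
Slice 5: Δl = 2.3/cos31.7° = 2.703 m; N'_5 = 84·cos31.7° − 19·2.703 = 20.1; c'Δl = 24.33; W sinα = 44.1
Slice 6: Δl = 1.3/cos41.0° = 1.723 m; N'_6 = 15·cos41.0° − 0·1.723 = 11.3; c'Δl = 15.50; W sinα = 9.8
Σc'Δl = 126.5 kN/m; ΣN' = 386.7 kN/m; ΣW sinα = 121.5 kN/m
Resisting = 126.5 + 386.7·tan34.4° = 126.5 + 264.8 = 391.3 kN/m
FS = 391.3 / 121.5 = 3.220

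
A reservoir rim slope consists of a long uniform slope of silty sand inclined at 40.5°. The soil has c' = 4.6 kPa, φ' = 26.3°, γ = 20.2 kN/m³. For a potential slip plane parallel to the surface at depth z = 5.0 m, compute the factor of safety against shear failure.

FS = 0.67

For an infinite slope with a slip plane parallel to the surface (no pore pressure): FS = [c' + γz cos²β tanφ'] / [γz sinβ cosβ].
γz = 20.2·5.0 = 101.00 kN/m²
Numerator = 4.6 + 101.00·cos²40.5°·tan26.3° = 4.6 + 101.00·0.5782·0.4942 = 33.463 kPa
Denominator = 101.00·sin40.5°·cos40.5° = 101.00·0.6494·0.7604 = 49.878 kPa
FS = 33.463 / 49.878 = 0.671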